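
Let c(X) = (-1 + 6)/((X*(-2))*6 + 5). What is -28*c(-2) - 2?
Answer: -198/29 ≈ -6.8276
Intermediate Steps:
c(X) = 5/(5 - 12*X) (c(X) = 5/(-2*X*6 + 5) = 5/(-12*X + 5) = 5/(5 - 12*X))
-28*c(-2) - 2 = -(-140)/(-5 + 12*(-2)) - 2 = -(-140)/(-5 - 24) - 2 = -(-140)/(-29) - 2 = -(-140)*(-1)/29 - 2 = -28*5/29 - 2 = -140/29 - 2 = -198/29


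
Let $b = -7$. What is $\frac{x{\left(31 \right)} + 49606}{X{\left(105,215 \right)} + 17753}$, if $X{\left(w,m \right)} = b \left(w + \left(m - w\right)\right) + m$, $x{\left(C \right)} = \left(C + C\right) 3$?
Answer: $\frac{49792}{16463} \approx 3.0245$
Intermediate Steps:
$x{\left(C \right)} = 6 C$ ($x{\left(C \right)} = 2 C 3 = 6 C$)
$X{\left(w,m \right)} = - 6 m$ ($X{\left(w,m \right)} = - 7 \left(w + \left(m - w\right)\right) + m = - 7 m + m = - 6 m$)
$\frac{x{\left(31 \right)} + 49606}{X{\left(105,215 \right)} + 17753} = \frac{6 \cdot 31 + 49606}{\left(-6\right) 215 + 17753} = \frac{186 + 49606}{-1290 + 17753} = \frac{49792}{16463}$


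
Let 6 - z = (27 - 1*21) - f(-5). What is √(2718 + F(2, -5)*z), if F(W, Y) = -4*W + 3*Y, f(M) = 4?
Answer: √2626 ≈ 51.245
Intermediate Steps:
z = 4 (z = 6 - ((27 - 1*21) - 1*4) = 6 - ((27 - 21) - 4) = 6 - (6 - 4) = 6 - 1*2 = 6 - 2 = 4)
√(2718 + F(2, -5)*z) = √(2718 + (-4*2 + 3*(-5))*4) = √(2718 + (-8 - 15)*4) = √(2718 - 23*4) = √(2718 - 92) = √2626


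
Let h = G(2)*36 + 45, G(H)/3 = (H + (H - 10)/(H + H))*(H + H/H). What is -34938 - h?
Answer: -34983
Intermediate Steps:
G(H) = 3*(1 + H)*(H + (-10 + H)/(2*H)) (G(H) = 3*((H + (H - 10)/(H + H))*(H + H/H)) = 3*((H + (-10 + H)/((2*H)))*(H + 1)) = 3*((H + (-10 + H)*(1/(2*H)))*(1 + H)) = 3*((H + (-10 + H)/(2*H))*(1 + H)) = 3*((1 + H)*(H + (-10 + H)/(2*H))) = 3*(1 + H)*(H + (-10 + H)/(2*H)))
h = 45 (h = (-27/2 - 15/2 + 3*2² + (9/2)*2)*36 + 45 = (-27/2 - 15*½ + 3*4 + 9)*36 + 45 = (-27/2 - 15/2 + 12 + 9)*36 + 45 = 0*36 + 45 = 0 + 45 = 45)
-34938 - h = -34938 - 1*45 = -34938 - 45 = -34983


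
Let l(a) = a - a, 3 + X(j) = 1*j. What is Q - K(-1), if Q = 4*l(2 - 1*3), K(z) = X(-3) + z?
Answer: 7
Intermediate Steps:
X(j) = -3 + j (X(j) = -3 + 1*j = -3 + j)
K(z) = -6 + z (K(z) = (-3 - 3) + z = -6 + z)
l(a) = 0
Q = 0 (Q = 4*0 = 0)
Q - K(-1) = 0 - (-6 - 1) = 0 - 1*(-7) = 0 + 7 = 7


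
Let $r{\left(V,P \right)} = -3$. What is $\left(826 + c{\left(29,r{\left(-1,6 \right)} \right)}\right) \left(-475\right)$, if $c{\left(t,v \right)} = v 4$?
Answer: $-386650$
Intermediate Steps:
$c{\left(t,v \right)} = 4 v$
$\left(826 + c{\left(29,r{\left(-1,6 \right)} \right)}\right) \left(-475\right) = \left(826 + 4 \left(-3\right)\right) \left(-475\right) = \left(826 - 12\right) \left(-475\right) = 814 \left(-475\right) = -386650$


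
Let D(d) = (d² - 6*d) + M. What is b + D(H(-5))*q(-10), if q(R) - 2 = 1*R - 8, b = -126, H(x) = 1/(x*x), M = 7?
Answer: -146366/625 ≈ -234.19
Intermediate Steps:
H(x) = x⁻² (H(x) = 1/(x²) = x⁻²)
q(R) = -6 + R (q(R) = 2 + (1*R - 8) = 2 + (R - 8) = 2 + (-8 + R) = -6 + R)
D(d) = 7 + d² - 6*d (D(d) = (d² - 6*d) + 7 = 7 + d² - 6*d)
b + D(H(-5))*q(-10) = -126 + (7 + ((-5)⁻²)² - 6/(-5)²)*(-6 - 10) = -126 + (7 + (1/25)² - 6*1/25)*(-16) = -126 + (7 + 1/625 - 6/25)*(-16) = -126 + (4226/625)*(-16) = -126 - 67616/625 = -146366/625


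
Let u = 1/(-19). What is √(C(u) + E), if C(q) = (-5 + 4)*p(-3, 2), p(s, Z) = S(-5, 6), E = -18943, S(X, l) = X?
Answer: I*√18938 ≈ 137.62*I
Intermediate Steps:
u = -1/19 ≈ -0.052632
p(s, Z) = -5
C(q) = 5 (C(q) = (-5 + 4)*(-5) = -1*(-5) = 5)
√(C(u) + E) = √(5 - 18943) = √(-18938) = I*√18938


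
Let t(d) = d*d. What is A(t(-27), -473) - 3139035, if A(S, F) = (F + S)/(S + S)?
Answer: -2288356387/729 ≈ -3.1390e+6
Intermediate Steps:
t(d) = d²
A(S, F) = (F + S)/(2*S) (A(S, F) = (F + S)/((2*S)) = (F + S)*(1/(2*S)) = (F + S)/(2*S))
A(t(-27), -473) - 3139035 = (-473 + (-27)²)/(2*((-27)²)) - 3139035 = (½)*(-473 + 729)/729 - 3139035 = (½)*(1/729)*256 - 3139035 = 128/729 - 3139035 = -2288356387/729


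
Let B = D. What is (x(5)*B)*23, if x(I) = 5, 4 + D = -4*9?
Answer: -4600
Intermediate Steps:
D = -40 (D = -4 - 4*9 = -4 - 36 = -40)
B = -40
(x(5)*B)*23 = (5*(-40))*23 = -200*23 = -4600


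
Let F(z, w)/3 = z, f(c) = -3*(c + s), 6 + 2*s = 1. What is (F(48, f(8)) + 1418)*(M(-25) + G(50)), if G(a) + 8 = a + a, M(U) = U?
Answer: 104654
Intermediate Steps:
s = -5/2 (s = -3 + (½)*1 = -3 + ½ = -5/2 ≈ -2.5000)
f(c) = 15/2 - 3*c (f(c) = -3*(c - 5/2) = -3*(-5/2 + c) = 15/2 - 3*c)
G(a) = -8 + 2*a (G(a) = -8 + (a + a) = -8 + 2*a)
F(z, w) = 3*z
(F(48, f(8)) + 1418)*(M(-25) + G(50)) = (3*48 + 1418)*(-25 + (-8 + 2*50)) = (144 + 1418)*(-25 + (-8 + 100)) = 1562*(-25 + 92) = 1562*67 = 104654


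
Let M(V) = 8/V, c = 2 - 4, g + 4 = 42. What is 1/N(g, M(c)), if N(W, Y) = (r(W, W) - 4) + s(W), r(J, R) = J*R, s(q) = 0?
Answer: 1/1440 ≈ 0.00069444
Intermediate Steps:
g = 38 (g = -4 + 42 = 38)
c = -2
N(W, Y) = -4 + W² (N(W, Y) = (W*W - 4) + 0 = (W² - 4) + 0 = (-4 + W²) + 0 = -4 + W²)
1/N(g, M(c)) = 1/(-4 + 38²) = 1/(-4 + 1444) = 1/1440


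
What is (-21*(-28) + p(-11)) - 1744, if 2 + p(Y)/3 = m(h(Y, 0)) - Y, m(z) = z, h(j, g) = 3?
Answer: -1120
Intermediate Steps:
p(Y) = 3 - 3*Y (p(Y) = -6 + 3*(3 - Y) = -6 + (9 - 3*Y) = 3 - 3*Y)
(-21*(-28) + p(-11)) - 1744 = (-21*(-28) + (3 - 3*(-11))) - 1744 = (588 + (3 + 33)) - 1744 = (588 + 36) - 1744 = 624 - 1744 = -1120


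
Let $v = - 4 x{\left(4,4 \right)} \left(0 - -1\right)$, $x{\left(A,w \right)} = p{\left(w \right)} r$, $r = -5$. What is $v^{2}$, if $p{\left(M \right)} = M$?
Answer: $6400$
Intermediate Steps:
$x{\left(A,w \right)} = - 5 w$ ($x{\left(A,w \right)} = w \left(-5\right) = - 5 w$)
$v = 80$ ($v = - 4 \left(\left(-5\right) 4\right) \left(0 - -1\right) = \left(-4\right) \left(-20\right) \left(0 + 1\right) = 80 \cdot 1 = 80$)
$v^{2} = 80^{2} = 6400$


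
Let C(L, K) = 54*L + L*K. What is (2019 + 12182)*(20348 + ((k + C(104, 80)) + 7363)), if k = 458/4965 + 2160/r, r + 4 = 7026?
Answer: 10309958145994243/17432115 ≈ 5.9143e+8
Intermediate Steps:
r = 7022 (r = -4 + 7026 = 7022)
C(L, K) = 54*L + K*L
k = 6970238/17432115 (k = 458/4965 + 2160/7022 = 458*(1/4965) + 2160*(1/7022) = 458/4965 + 1080/3511 = 6970238/17432115 ≈ 0.39985)
(2019 + 12182)*(20348 + ((k + C(104, 80)) + 7363)) = (2019 + 12182)*(20348 + ((6970238/17432115 + 104*(54 + 80)) + 7363)) = 14201*(20348 + ((6970238/17432115 + 104*134) + 7363)) = 14201*(20348 + ((6970238/17432115 + 13936) + 7363)) = 14201*(20348 + (242940924878/17432115 + 7363)) = 14201*(20348 + 371293587623/17432115) = 14201*(726002263643/17432115) = 10309958145994243/17432115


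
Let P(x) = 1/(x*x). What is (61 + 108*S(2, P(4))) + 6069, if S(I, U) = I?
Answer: 6346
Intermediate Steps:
P(x) = x⁻² (P(x) = 1/(x²) = x⁻²)
(61 + 108*S(2, P(4))) + 6069 = (61 + 108*2) + 6069 = (61 + 216) + 6069 = 277 + 6069 = 6346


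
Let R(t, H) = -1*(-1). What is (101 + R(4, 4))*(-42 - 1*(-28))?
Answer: -1428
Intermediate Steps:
R(t, H) = 1
(101 + R(4, 4))*(-42 - 1*(-28)) = (101 + 1)*(-42 - 1*(-28)) = 102*(-42 + 28) = 102*(-14) = -1428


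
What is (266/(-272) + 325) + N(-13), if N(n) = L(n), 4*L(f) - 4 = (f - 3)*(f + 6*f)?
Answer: 93707/136 ≈ 689.02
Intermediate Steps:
L(f) = 1 + 7*f*(-3 + f)/4 (L(f) = 1 + ((f - 3)*(f + 6*f))/4 = 1 + ((-3 + f)*(7*f))/4 = 1 + (7*f*(-3 + f))/4 = 1 + 7*f*(-3 + f)/4)
N(n) = 1 - 21*n/4 + 7*n²/4
(266/(-272) + 325) + N(-13) = (266/(-272) + 325) + (1 - 21/4*(-13) + (7/4)*(-13)²) = (266*(-1/272) + 325) + (1 + 273/4 + (7/4)*169) = (-133/136 + 325) + (1 + 273/4 + 1183/4) = 44067/136 + 365 = 93707/136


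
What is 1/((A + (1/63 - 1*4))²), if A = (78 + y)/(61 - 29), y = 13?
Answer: 4064256/5285401 ≈ 0.76896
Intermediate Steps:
A = 91/32 (A = (78 + 13)/(61 - 29) = 91/32 ≈ 2.8438)
1/((A + (1/63 - 1*4))²) = 1/((91/32 + (1/63 - 1*4))²) = 1/((91/32 + (1/63 - 4))²) = 1/((91/32 - 251/63)²) = 1/((-2299/2016)²) = 1/(5285401/4064256) = 4064256/5285401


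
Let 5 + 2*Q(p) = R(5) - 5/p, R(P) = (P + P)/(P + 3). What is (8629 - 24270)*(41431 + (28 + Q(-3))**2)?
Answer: -379808291465/576 ≈ -6.5939e+8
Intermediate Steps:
R(P) = 2*P/(3 + P) (R(P) = (2*P)/(3 + P) = 2*P/(3 + P))
Q(p) = -15/8 - 5/(2*p) (Q(p) = -5/2 + (2*5/(3 + 5) - 5/p)/2 = -5/2 + (2*5/8 - 5/p)/2 = -5/2 + (2*5*(1/8) - 5/p)/2 = -5/2 + (5/4 - 5/p)/2 = -5/2 + (5/8 - 5/(2*p)) = -15/8 - 5/(2*p))
(8629 - 24270)*(41431 + (28 + Q(-3))**2) = (8629 - 24270)*(41431 + (28 + (5/8)*(-4 - 3*(-3))/(-3))**2) = -15641*(41431 + (28 + (5/8)*(-1/3)*(-4 + 9))**2) = -15641*(41431 + (28 + (5/8)*(-1/3)*5)**2) = -15641*(41431 + (28 - 25/24)**2) = -15641*(41431 + (647/24)**2) = -15641*(41431 + 418609/576) = -15641*24282865/576 = -379808291465/576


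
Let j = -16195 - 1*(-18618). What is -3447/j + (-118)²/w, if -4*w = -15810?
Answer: 40227169/19153815 ≈ 2.1002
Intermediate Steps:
w = 7905/2 (w = -¼*(-15810) = 7905/2 ≈ 3952.5)
j = 2423 (j = -16195 + 18618 = 2423)
-3447/j + (-118)²/w = -3447/2423 + (-118)²/(7905/2) = -3447*1/2423 + 13924*(2/7905) = -3447/2423 + 27848/7905 = 40227169/19153815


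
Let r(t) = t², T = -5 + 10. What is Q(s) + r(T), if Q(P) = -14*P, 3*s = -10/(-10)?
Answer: 61/3 ≈ 20.333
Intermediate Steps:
s = ⅓ (s = (-10/(-10))/3 = (-10*(-⅒))/3 = (⅓)*1 = ⅓ ≈ 0.33333)
T = 5
Q(s) + r(T) = -14*⅓ + 5² = -14/3 + 25 = 61/3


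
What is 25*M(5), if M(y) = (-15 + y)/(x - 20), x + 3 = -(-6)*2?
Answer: 250/11 ≈ 22.727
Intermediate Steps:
x = 9 (x = -3 - (-6)*2 = -3 - 3*(-4) = -3 + 12 = 9)
M(y) = 15/11 - y/11 (M(y) = (-15 + y)/(9 - 20) = (-15 + y)/(-11) = (-15 + y)*(-1/11) = 15/11 - y/11)
25*M(5) = 25*(15/11 - 1/11*5) = 25*(15/11 - 5/11) = 25*(10/11) = 250/11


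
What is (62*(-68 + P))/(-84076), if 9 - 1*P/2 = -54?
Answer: -899/21019 ≈ -0.042771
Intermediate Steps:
P = 126 (P = 18 - 2*(-54) = 18 + 108 = 126)
(62*(-68 + P))/(-84076) = (62*(-68 + 126))/(-84076) = (62*58)*(-1/84076) = 3596*(-1/84076) = -899/21019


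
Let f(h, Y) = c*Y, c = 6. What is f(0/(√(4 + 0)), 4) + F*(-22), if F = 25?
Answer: -526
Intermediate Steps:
f(h, Y) = 6*Y
f(0/(√(4 + 0)), 4) + F*(-22) = 6*4 + 25*(-22) = 24 - 550 = -526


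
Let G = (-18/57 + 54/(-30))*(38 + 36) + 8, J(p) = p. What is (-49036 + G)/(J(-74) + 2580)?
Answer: -2336267/119035 ≈ -19.627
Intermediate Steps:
G = -14114/95 (G = (-18*1/57 + 54*(-1/30))*74 + 8 = (-6/19 - 9/5)*74 + 8 = -201/95*74 + 8 = -14874/95 + 8 = -14114/95 ≈ -148.57)
(-49036 + G)/(J(-74) + 2580) = (-49036 - 14114/95)/(-74 + 2580) = -4672534/95/2506 = -4672534/95*1/2506 = -2336267/119035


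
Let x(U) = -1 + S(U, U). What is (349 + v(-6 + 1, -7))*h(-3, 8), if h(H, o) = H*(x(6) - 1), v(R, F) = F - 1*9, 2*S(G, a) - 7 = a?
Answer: -8991/2 ≈ -4495.5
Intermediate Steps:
S(G, a) = 7/2 + a/2
v(R, F) = -9 + F (v(R, F) = F - 9 = -9 + F)
x(U) = 5/2 + U/2 (x(U) = -1 + (7/2 + U/2) = 5/2 + U/2)
h(H, o) = 9*H/2 (h(H, o) = H*((5/2 + (1/2)*6) - 1) = H*((5/2 + 3) - 1) = H*(11/2 - 1) = H*(9/2) = 9*H/2)
(349 + v(-6 + 1, -7))*h(-3, 8) = (349 + (-9 - 7))*((9/2)*(-3)) = (349 - 16)*(-27/2) = 333*(-27/2) = -8991/2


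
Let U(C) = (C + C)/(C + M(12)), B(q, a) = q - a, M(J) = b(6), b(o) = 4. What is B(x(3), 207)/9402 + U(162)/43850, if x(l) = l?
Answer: -61745423/2851587425 ≈ -0.021653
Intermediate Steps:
M(J) = 4
U(C) = 2*C/(4 + C) (U(C) = (C + C)/(C + 4) = (2*C)/(4 + C) = 2*C/(4 + C))
B(x(3), 207)/9402 + U(162)/43850 = (3 - 1*207)/9402 + (2*162/(4 + 162))/43850 = (3 - 207)*(1/9402) + (2*162/166)*(1/43850) = -204*1/9402 + (2*162*(1/166))*(1/43850) = -34/1567 + (162/83)*(1/43850) = -34/1567 + 81/1819775 = -61745423/2851587425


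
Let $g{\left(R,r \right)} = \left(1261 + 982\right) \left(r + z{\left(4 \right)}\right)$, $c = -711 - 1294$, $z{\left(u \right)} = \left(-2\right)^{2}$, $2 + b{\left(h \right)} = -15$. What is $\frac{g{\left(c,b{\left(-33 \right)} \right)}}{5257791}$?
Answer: $- \frac{29159}{5257791} \approx -0.0055459$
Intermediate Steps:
$b{\left(h \right)} = -17$ ($b{\left(h \right)} = -2 - 15 = -17$)
$z{\left(u \right)} = 4$
$c = -2005$
$g{\left(R,r \right)} = 8972 + 2243 r$ ($g{\left(R,r \right)} = \left(1261 + 982\right) \left(r + 4\right) = 2243 \left(4 + r\right) = 8972 + 2243 r$)
$\frac{g{\left(c,b{\left(-33 \right)} \right)}}{5257791} = \frac{8972 + 2243 \left(-17\right)}{5257791} = \left(8972 - 38131\right) \frac{1}{5257791} = \left(-29159\right) \frac{1}{5257791} = - \frac{29159}{5257791}$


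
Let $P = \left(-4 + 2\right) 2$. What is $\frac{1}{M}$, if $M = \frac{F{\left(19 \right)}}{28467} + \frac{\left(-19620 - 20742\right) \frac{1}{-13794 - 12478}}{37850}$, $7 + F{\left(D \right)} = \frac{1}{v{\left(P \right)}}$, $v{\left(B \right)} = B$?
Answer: $- \frac{14153724079200}{3030190073} \approx -4670.9$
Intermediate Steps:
$P = -4$ ($P = \left(-2\right) 2 = -4$)
$F{\left(D \right)} = - \frac{29}{4}$ ($F{\left(D \right)} = -7 + \frac{1}{-4} = -7 - \frac{1}{4} = - \frac{29}{4}$)
$M = - \frac{3030190073}{14153724079200}$ ($M = - \frac{29}{4 \cdot 28467} + \frac{\left(-19620 - 20742\right) \frac{1}{-13794 - 12478}}{37850} = \left(- \frac{29}{4}\right) \frac{1}{28467} + - \frac{40362}{-26272} \cdot \frac{1}{37850} = - \frac{29}{113868} + \left(-40362\right) \left(- \frac{1}{26272}\right) \frac{1}{37850} = - \frac{29}{113868} + \frac{20181}{13136} \cdot \frac{1}{37850} = - \frac{29}{113868} + \frac{20181}{497197600} = - \frac{3030190073}{14153724079200} \approx -0.00021409$)
$\frac{1}{M} = \frac{1}{- \frac{3030190073}{14153724079200}} = - \frac{14153724079200}{3030190073}$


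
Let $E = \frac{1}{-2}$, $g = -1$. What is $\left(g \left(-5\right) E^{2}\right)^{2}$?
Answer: $\frac{25}{16} \approx 1.5625$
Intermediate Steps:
$E = - \frac{1}{2} \approx -0.5$
$\left(g \left(-5\right) E^{2}\right)^{2} = \left(\left(-1\right) \left(-5\right) \left(- \frac{1}{2}\right)^{2}\right)^{2} = \left(5 \cdot \frac{1}{4}\right)^{2} = \left(\frac{5}{4}\right)^{2} = \frac{25}{16}$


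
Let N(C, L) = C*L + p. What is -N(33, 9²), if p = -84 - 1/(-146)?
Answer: -377995/146 ≈ -2589.0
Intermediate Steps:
p = -12263/146 (p = -84 - 1*(-1/146) = -84 + 1/146 = -12263/146 ≈ -83.993)
N(C, L) = -12263/146 + C*L (N(C, L) = C*L - 12263/146 = -12263/146 + C*L)
-N(33, 9²) = -(-12263/146 + 33*9²) = -(-12263/146 + 33*81) = -(-12263/146 + 2673) = -1*377995/146 = -377995/146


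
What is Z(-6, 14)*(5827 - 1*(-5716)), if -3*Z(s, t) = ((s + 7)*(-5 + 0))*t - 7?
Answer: 888811/3 ≈ 2.9627e+5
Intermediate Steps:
Z(s, t) = 7/3 - t*(-35 - 5*s)/3 (Z(s, t) = -(((s + 7)*(-5 + 0))*t - 7)/3 = -(((7 + s)*(-5))*t - 7)/3 = -((-35 - 5*s)*t - 7)/3 = -(t*(-35 - 5*s) - 7)/3 = -(-7 + t*(-35 - 5*s))/3 = 7/3 - t*(-35 - 5*s)/3)
Z(-6, 14)*(5827 - 1*(-5716)) = (7/3 + (35/3)*14 + (5/3)*(-6)*14)*(5827 - 1*(-5716)) = (7/3 + 490/3 - 140)*(5827 + 5716) = (77/3)*11543 = 888811/3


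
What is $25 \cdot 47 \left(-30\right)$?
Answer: $-35250$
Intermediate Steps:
$25 \cdot 47 \left(-30\right) = 1175 \left(-30\right) = -35250$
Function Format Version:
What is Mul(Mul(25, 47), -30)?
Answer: -35250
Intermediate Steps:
Mul(Mul(25, 47), -30) = Mul(1175, -30) = -35250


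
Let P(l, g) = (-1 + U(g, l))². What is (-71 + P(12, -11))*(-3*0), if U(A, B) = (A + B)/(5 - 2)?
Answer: 0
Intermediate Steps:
U(A, B) = A/3 + B/3 (U(A, B) = (A + B)/3 = (A + B)*(⅓) = A/3 + B/3)
P(l, g) = (-1 + g/3 + l/3)² (P(l, g) = (-1 + (g/3 + l/3))² = (-1 + g/3 + l/3)²)
(-71 + P(12, -11))*(-3*0) = (-71 + (-3 - 11 + 12)²/9)*(-3*0) = (-71 + (⅑)*(-2)²)*0 = (-71 + (⅑)*4)*0 = (-71 + 4/9)*0 = -635/9*0 = 0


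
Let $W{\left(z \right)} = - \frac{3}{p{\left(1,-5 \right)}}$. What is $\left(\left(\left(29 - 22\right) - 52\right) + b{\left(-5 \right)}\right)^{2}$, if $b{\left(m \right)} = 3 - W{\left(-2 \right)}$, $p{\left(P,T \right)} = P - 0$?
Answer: $1521$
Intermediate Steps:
$p{\left(P,T \right)} = P$ ($p{\left(P,T \right)} = P + 0 = P$)
$W{\left(z \right)} = -3$ ($W{\left(z \right)} = - \frac{3}{1} = \left(-3\right) 1 = -3$)
$b{\left(m \right)} = 6$ ($b{\left(m \right)} = 3 - -3 = 3 + 3 = 6$)
$\left(\left(\left(29 - 22\right) - 52\right) + b{\left(-5 \right)}\right)^{2} = \left(\left(\left(29 - 22\right) - 52\right) + 6\right)^{2} = \left(\left(7 - 52\right) + 6\right)^{2} = \left(-45 + 6\right)^{2} = \left(-39\right)^{2} = 1521$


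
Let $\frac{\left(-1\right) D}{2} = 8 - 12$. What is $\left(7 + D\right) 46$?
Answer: $690$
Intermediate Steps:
$D = 8$ ($D = - 2 \left(8 - 12\right) = \left(-2\right) \left(-4\right) = 8$)
$\left(7 + D\right) 46 = \left(7 + 8\right) 46 = 15 \cdot 46 = 690$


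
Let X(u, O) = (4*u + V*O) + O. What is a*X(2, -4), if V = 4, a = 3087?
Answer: -37044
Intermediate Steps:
X(u, O) = 4*u + 5*O (X(u, O) = (4*u + 4*O) + O = (4*O + 4*u) + O = 4*u + 5*O)
a*X(2, -4) = 3087*(4*2 + 5*(-4)) = 3087*(8 - 20) = 3087*(-12) = -37044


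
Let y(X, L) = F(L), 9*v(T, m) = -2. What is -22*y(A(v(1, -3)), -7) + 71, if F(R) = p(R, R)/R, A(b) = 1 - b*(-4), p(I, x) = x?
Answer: 49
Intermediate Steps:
v(T, m) = -2/9 (v(T, m) = (1/9)*(-2) = -2/9)
A(b) = 1 + 4*b (A(b) = 1 - (-4)*b = 1 + 4*b)
F(R) = 1 (F(R) = R/R = 1)
y(X, L) = 1
-22*y(A(v(1, -3)), -7) + 71 = -22*1 + 71 = -22 + 71 = 49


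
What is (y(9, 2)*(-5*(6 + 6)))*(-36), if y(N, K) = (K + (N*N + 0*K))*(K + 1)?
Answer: 537840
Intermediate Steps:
y(N, K) = (1 + K)*(K + N**2) (y(N, K) = (K + (N**2 + 0))*(1 + K) = (K + N**2)*(1 + K) = (1 + K)*(K + N**2))
(y(9, 2)*(-5*(6 + 6)))*(-36) = ((2 + 2**2 + 9**2 + 2*9**2)*(-5*(6 + 6)))*(-36) = ((2 + 4 + 81 + 2*81)*(-5*12))*(-36) = ((2 + 4 + 81 + 162)*(-60))*(-36) = (249*(-60))*(-36) = -14940*(-36) = 537840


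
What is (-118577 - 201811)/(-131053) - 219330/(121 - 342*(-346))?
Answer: 9207065274/15523621009 ≈ 0.59310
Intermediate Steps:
(-118577 - 201811)/(-131053) - 219330/(121 - 342*(-346)) = -320388*(-1/131053) - 219330/(121 + 118332) = 320388/131053 - 219330/118453 = 9207065274/15523621009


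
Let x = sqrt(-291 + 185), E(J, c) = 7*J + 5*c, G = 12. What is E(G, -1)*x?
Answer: 79*I*sqrt(106) ≈ 813.35*I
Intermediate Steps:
E(J, c) = 5*c + 7*J
x = I*sqrt(106) (x = sqrt(-106) = I*sqrt(106) ≈ 10.296*I)
E(G, -1)*x = (5*(-1) + 7*12)*(I*sqrt(106)) = (-5 + 84)*(I*sqrt(106)) = 79*(I*sqrt(106)) = 79*I*sqrt(106)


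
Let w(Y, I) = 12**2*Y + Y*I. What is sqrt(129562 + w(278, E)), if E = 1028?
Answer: sqrt(455378) ≈ 674.82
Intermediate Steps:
w(Y, I) = 144*Y + I*Y
sqrt(129562 + w(278, E)) = sqrt(129562 + 278*(144 + 1028)) = sqrt(129562 + 278*1172) = sqrt(129562 + 325816) = sqrt(455378)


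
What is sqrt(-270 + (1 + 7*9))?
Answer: I*sqrt(206) ≈ 14.353*I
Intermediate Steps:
sqrt(-270 + (1 + 7*9)) = sqrt(-270 + (1 + 63)) = sqrt(-270 + 64) = sqrt(-206) = I*sqrt(206)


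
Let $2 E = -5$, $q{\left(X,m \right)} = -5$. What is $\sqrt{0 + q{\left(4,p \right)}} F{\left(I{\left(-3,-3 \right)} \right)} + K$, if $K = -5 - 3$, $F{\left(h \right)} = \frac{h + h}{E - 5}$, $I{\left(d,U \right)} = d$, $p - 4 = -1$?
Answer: $-8 + \frac{4 i \sqrt{5}}{5} \approx -8.0 + 1.7889 i$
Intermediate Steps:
$p = 3$ ($p = 4 - 1 = 3$)
$E = - \frac{5}{2}$ ($E = \frac{1}{2} \left(-5\right) = - \frac{5}{2} \approx -2.5$)
$F{\left(h \right)} = - \frac{4 h}{15}$ ($F{\left(h \right)} = \frac{h + h}{- \frac{5}{2} - 5} = \frac{2 h}{- \frac{15}{2}} = 2 h \left(- \frac{2}{15}\right) = - \frac{4 h}{15}$)
$K = -8$
$\sqrt{0 + q{\left(4,p \right)}} F{\left(I{\left(-3,-3 \right)} \right)} + K = \sqrt{0 - 5} \left(\left(- \frac{4}{15}\right) \left(-3\right)\right) - 8 = \sqrt{-5} \cdot \frac{4}{5} - 8 = i \sqrt{5} \cdot \frac{4}{5} - 8 = \frac{4 i \sqrt{5}}{5} - 8 = -8 + \frac{4 i \sqrt{5}}{5}$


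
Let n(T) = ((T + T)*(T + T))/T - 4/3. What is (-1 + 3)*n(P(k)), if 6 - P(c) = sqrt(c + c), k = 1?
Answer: 136/3 - 8*sqrt(2) ≈ 34.020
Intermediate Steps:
P(c) = 6 - sqrt(2)*sqrt(c) (P(c) = 6 - sqrt(c + c) = 6 - sqrt(2*c) = 6 - sqrt(2)*sqrt(c))
n(T) = -4/3 + 4*T (n(T) = ((2*T)*(2*T))/T - 4*1/3 = (4*T**2)/T - 4/3 = 4*T - 4/3 = -4/3 + 4*T)
(-1 + 3)*n(P(k)) = (-1 + 3)*(-4/3 + 4*(6 - sqrt(2)*sqrt(1))) = 2*(-4/3 + 4*(6 - 1*sqrt(2)*1)) = 2*(-4/3 + 4*(6 - sqrt(2))) = 2*(-4/3 + (24 - 4*sqrt(2))) = 2*(68/3 - 4*sqrt(2)) = 136/3 - 8*sqrt(2)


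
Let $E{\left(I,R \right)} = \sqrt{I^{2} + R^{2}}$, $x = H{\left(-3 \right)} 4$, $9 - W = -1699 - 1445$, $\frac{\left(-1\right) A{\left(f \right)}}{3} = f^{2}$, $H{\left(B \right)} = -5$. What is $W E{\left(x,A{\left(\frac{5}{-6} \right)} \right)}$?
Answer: $\frac{5255 \sqrt{2329}}{4} \approx 63401.0$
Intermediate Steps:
$A{\left(f \right)} = - 3 f^{2}$
$W = 3153$ ($W = 9 - \left(-1699 - 1445\right) = 9 - -3144 = 9 + 3144 = 3153$)
$x = -20$ ($x = \left(-5\right) 4 = -20$)
$W E{\left(x,A{\left(\frac{5}{-6} \right)} \right)} = 3153 \sqrt{\left(-20\right)^{2} + \left(- 3 \left(\frac{5}{-6}\right)^{2}\right)^{2}} = 3153 \sqrt{400 + \left(- 3 \left(5 \left(- \frac{1}{6}\right)\right)^{2}\right)^{2}} = 3153 \sqrt{400 + \left(- 3 \left(- \frac{5}{6}\right)^{2}\right)^{2}} = 3153 \sqrt{400 + \left(\left(-3\right) \frac{25}{36}\right)^{2}} = 3153 \sqrt{400 + \left(- \frac{25}{12}\right)^{2}} = 3153 \sqrt{400 + \frac{625}{144}} = 3153 \sqrt{\frac{58225}{144}} = 3153 \frac{5 \sqrt{2329}}{12} = \frac{5255 \sqrt{2329}}{4}$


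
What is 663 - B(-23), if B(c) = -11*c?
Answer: 410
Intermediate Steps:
663 - B(-23) = 663 - (-11)*(-23) = 663 - 1*253 = 663 - 253 = 410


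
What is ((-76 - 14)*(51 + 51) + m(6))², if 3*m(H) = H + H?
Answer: 84198976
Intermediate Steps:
m(H) = 2*H/3 (m(H) = (H + H)/3 = (2*H)/3 = 2*H/3)
((-76 - 14)*(51 + 51) + m(6))² = ((-76 - 14)*(51 + 51) + (⅔)*6)² = (-90*102 + 4)² = (-9180 + 4)² = (-9176)² = 84198976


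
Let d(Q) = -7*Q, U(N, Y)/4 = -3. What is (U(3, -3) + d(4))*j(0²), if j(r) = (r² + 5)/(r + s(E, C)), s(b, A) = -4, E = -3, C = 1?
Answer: 50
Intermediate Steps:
U(N, Y) = -12 (U(N, Y) = 4*(-3) = -12)
j(r) = (5 + r²)/(-4 + r) (j(r) = (r² + 5)/(r - 4) = (5 + r²)/(-4 + r))
(U(3, -3) + d(4))*j(0²) = (-12 - 7*4)*((5 + (0²)²)/(-4 + 0²)) = (-12 - 28)*((5 + 0²)/(-4 + 0)) = -40*(5 + 0)/(-4) = -(-10)*5 = -40*(-5/4) = 50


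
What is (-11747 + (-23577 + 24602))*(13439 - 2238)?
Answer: -120097122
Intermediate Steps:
(-11747 + (-23577 + 24602))*(13439 - 2238) = (-11747 + 1025)*11201 = -10722*11201 = -120097122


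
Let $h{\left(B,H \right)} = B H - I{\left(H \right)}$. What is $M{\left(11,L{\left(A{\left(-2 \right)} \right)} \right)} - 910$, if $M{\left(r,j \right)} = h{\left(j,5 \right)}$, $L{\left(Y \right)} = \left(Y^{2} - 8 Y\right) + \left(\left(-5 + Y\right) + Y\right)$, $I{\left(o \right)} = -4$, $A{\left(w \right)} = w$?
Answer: $-851$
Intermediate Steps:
$L{\left(Y \right)} = -5 + Y^{2} - 6 Y$ ($L{\left(Y \right)} = \left(Y^{2} - 8 Y\right) + \left(-5 + 2 Y\right) = -5 + Y^{2} - 6 Y$)
$h{\left(B,H \right)} = 4 + B H$ ($h{\left(B,H \right)} = B H - -4 = B H + 4 = 4 + B H$)
$M{\left(r,j \right)} = 4 + 5 j$ ($M{\left(r,j \right)} = 4 + j 5 = 4 + 5 j$)
$M{\left(11,L{\left(A{\left(-2 \right)} \right)} \right)} - 910 = \left(4 + 5 \left(-5 + \left(-2\right)^{2} - -12\right)\right) - 910 = \left(4 + 5 \left(-5 + 4 + 12\right)\right) - 910 = \left(4 + 5 \cdot 11\right) - 910 = \left(4 + 55\right) - 910 = 59 - 910 = -851$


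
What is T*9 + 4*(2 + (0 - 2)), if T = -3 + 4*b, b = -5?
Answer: -207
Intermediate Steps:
T = -23 (T = -3 + 4*(-5) = -3 - 20 = -23)
T*9 + 4*(2 + (0 - 2)) = -23*9 + 4*(2 + (0 - 2)) = -207 + 4*(2 - 2) = -207 + 4*0 = -207 + 0 = -207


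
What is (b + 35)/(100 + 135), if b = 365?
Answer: 80/47 ≈ 1.7021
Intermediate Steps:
(b + 35)/(100 + 135) = (365 + 35)/(100 + 135) = 400/235 = 400*(1/235) = 80/47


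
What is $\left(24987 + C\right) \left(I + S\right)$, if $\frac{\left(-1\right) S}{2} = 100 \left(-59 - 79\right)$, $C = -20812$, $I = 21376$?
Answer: $204474800$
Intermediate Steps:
$S = 27600$ ($S = - 2 \cdot 100 \left(-59 - 79\right) = - 2 \cdot 100 \left(-138\right) = \left(-2\right) \left(-13800\right) = 27600$)
$\left(24987 + C\right) \left(I + S\right) = \left(24987 - 20812\right) \left(21376 + 27600\right) = 4175 \cdot 48976 = 204474800$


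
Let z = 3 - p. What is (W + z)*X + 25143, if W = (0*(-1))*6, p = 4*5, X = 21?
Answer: 24786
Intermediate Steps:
p = 20
W = 0 (W = 0*6 = 0)
z = -17 (z = 3 - 1*20 = 3 - 20 = -17)
(W + z)*X + 25143 = (0 - 17)*21 + 25143 = -17*21 + 25143 = -357 + 25143 = 24786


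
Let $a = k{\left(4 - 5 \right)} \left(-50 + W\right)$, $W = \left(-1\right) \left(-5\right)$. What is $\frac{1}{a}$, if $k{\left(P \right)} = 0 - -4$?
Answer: $- \frac{1}{180} \approx -0.0055556$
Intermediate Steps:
$k{\left(P \right)} = 4$ ($k{\left(P \right)} = 0 + 4 = 4$)
$W = 5$
$a = -180$ ($a = 4 \left(-50 + 5\right) = 4 \left(-45\right) = -180$)
$\frac{1}{a} = \frac{1}{-180} = - \frac{1}{180}$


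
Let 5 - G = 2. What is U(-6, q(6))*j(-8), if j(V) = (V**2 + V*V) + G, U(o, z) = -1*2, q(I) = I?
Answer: -262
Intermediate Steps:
G = 3 (G = 5 - 1*2 = 5 - 2 = 3)
U(o, z) = -2
j(V) = 3 + 2*V**2 (j(V) = (V**2 + V*V) + 3 = (V**2 + V**2) + 3 = 2*V**2 + 3 = 3 + 2*V**2)
U(-6, q(6))*j(-8) = -2*(3 + 2*(-8)**2) = -2*(3 + 2*64) = -2*(3 + 128) = -2*131 = -262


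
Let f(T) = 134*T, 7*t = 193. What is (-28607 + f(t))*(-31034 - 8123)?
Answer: 6828471759/7 ≈ 9.7550e+8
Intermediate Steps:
t = 193/7 (t = (⅐)*193 = 193/7 ≈ 27.571)
(-28607 + f(t))*(-31034 - 8123) = (-28607 + 134*(193/7))*(-31034 - 8123) = (-28607 + 25862/7)*(-39157) = -174387/7*(-39157) = 6828471759/7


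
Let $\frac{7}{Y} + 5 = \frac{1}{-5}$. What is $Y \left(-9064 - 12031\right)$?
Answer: $\frac{738325}{26} \approx 28397.0$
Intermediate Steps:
$Y = - \frac{35}{26}$ ($Y = \frac{7}{-5 + \frac{1}{-5}} = \frac{7}{-5 - \frac{1}{5}} = \frac{7}{- \frac{26}{5}} = 7 \left(- \frac{5}{26}\right) = - \frac{35}{26} \approx -1.3462$)
$Y \left(-9064 - 12031\right) = - \frac{35 \left(-9064 - 12031\right)}{26} = \left(- \frac{35}{26}\right) \left(-21095\right) = \frac{738325}{26}$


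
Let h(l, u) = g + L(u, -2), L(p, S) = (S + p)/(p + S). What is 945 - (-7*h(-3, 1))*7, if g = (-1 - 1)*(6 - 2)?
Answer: 602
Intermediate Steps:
L(p, S) = 1 (L(p, S) = (S + p)/(S + p) = 1)
g = -8 (g = -2*4 = -8)
h(l, u) = -7 (h(l, u) = -8 + 1 = -7)
945 - (-7*h(-3, 1))*7 = 945 - (-7*(-7))*7 = 945 - 49*7 = 945 - 1*343 = 945 - 343 = 602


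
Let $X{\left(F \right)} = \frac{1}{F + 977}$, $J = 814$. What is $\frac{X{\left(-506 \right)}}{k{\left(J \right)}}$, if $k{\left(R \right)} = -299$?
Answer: $- \frac{1}{140829} \approx -7.1008 \cdot 10^{-6}$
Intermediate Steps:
$X{\left(F \right)} = \frac{1}{977 + F}$
$\frac{X{\left(-506 \right)}}{k{\left(J \right)}} = \frac{1}{\left(977 - 506\right) \left(-299\right)} = \frac{1}{471} \left(- \frac{1}{299}\right) = - \frac{1}{140829}$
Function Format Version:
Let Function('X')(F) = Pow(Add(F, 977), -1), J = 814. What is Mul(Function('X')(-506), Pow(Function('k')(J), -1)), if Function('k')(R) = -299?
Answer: Rational(-1, 140829) ≈ -7.1008e-6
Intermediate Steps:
Function('X')(F) = Pow(Add(977, F), -1)
Mul(Function('X')(-506), Pow(Function('k')(J), -1)) = Mul(Pow(Add(977, -506), -1), Pow(-299, -1)) = Mul(Pow(471, -1), Rational(-1, 299)) = Mul(Rational(1, 471), Rational(-1, 299)) = Rational(-1, 140829)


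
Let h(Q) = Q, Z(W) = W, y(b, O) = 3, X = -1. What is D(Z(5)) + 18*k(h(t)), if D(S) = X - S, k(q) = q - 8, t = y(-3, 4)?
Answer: -96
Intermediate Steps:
t = 3
k(q) = -8 + q
D(S) = -1 - S
D(Z(5)) + 18*k(h(t)) = (-1 - 1*5) + 18*(-8 + 3) = (-1 - 5) + 18*(-5) = -6 - 90 = -96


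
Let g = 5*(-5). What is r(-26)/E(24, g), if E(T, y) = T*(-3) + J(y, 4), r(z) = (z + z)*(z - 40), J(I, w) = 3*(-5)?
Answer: -1144/29 ≈ -39.448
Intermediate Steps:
J(I, w) = -15
r(z) = 2*z*(-40 + z) (r(z) = (2*z)*(-40 + z) = 2*z*(-40 + z))
g = -25
E(T, y) = -15 - 3*T (E(T, y) = T*(-3) - 15 = -3*T - 15 = -15 - 3*T)
r(-26)/E(24, g) = (2*(-26)*(-40 - 26))/(-15 - 3*24) = (2*(-26)*(-66))/(-15 - 72) = 3432/(-87) = 3432*(-1/87) = -1144/29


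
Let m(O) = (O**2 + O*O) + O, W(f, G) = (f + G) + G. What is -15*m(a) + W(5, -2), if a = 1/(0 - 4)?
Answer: 23/8 ≈ 2.8750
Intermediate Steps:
W(f, G) = f + 2*G (W(f, G) = (G + f) + G = f + 2*G)
a = -1/4 (a = 1/(-4) = -1/4 ≈ -0.25000)
m(O) = O + 2*O**2 (m(O) = (O**2 + O**2) + O = 2*O**2 + O = O + 2*O**2)
-15*m(a) + W(5, -2) = -(-15)*(1 + 2*(-1/4))/4 + (5 + 2*(-2)) = -(-15)*(1 - 1/2)/4 + (5 - 4) = -(-15)/(4*2) + 1 = -15*(-1/8) + 1 = 15/8 + 1 = 23/8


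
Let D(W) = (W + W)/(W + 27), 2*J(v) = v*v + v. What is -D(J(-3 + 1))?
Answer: -1/14 ≈ -0.071429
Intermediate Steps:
J(v) = v/2 + v²/2 (J(v) = (v*v + v)/2 = (v² + v)/2 = (v + v²)/2 = v/2 + v²/2)
D(W) = 2*W/(27 + W) (D(W) = (2*W)/(27 + W) = 2*W/(27 + W))
-D(J(-3 + 1)) = -2*(-3 + 1)*(1 + (-3 + 1))/2/(27 + (-3 + 1)*(1 + (-3 + 1))/2) = -2*(½)*(-2)*(1 - 2)/(27 + (½)*(-2)*(1 - 2)) = -2*(½)*(-2)*(-1)/(27 + (½)*(-2)*(-1)) = -2/(27 + 1) = -2/28 = -1*1/14 = -1/14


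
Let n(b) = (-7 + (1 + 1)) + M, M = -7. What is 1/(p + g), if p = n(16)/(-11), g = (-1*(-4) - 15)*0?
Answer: 11/12 ≈ 0.91667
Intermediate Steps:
n(b) = -12 (n(b) = (-7 + (1 + 1)) - 7 = (-7 + 2) - 7 = -5 - 7 = -12)
g = 0 (g = (4 - 15)*0 = -11*0 = 0)
p = 12/11 (p = -12/(-11) = -12*(-1/11) = 12/11 ≈ 1.0909)
1/(p + g) = 1/(12/11 + 0) = 1/(12/11) = 11/12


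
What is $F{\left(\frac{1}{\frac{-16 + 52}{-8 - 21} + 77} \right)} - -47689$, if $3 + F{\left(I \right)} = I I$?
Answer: $\frac{230171214815}{4826809} \approx 47686.0$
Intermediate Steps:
$F{\left(I \right)} = -3 + I^{2}$ ($F{\left(I \right)} = -3 + I I = -3 + I^{2}$)
$F{\left(\frac{1}{\frac{-16 + 52}{-8 - 21} + 77} \right)} - -47689 = \left(-3 + \left(\frac{1}{\frac{-16 + 52}{-8 - 21} + 77}\right)^{2}\right) - -47689 = \left(-3 + \left(\frac{1}{\frac{36}{-29} + 77}\right)^{2}\right) + 47689 = \left(-3 + \left(\frac{1}{36 \left(- \frac{1}{29}\right) + 77}\right)^{2}\right) + 47689 = \left(-3 + \left(\frac{1}{- \frac{36}{29} + 77}\right)^{2}\right) + 47689 = \left(-3 + \left(\frac{1}{\frac{2197}{29}}\right)^{2}\right) + 47689 = \left(-3 + \left(\frac{29}{2197}\right)^{2}\right) + 47689 = \left(-3 + \frac{841}{4826809}\right) + 47689 = - \frac{14479586}{4826809} + 47689 = \frac{230171214815}{4826809}$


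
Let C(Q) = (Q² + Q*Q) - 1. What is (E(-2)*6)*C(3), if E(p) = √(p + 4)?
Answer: 102*√2 ≈ 144.25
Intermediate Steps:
C(Q) = -1 + 2*Q² (C(Q) = (Q² + Q²) - 1 = 2*Q² - 1 = -1 + 2*Q²)
E(p) = √(4 + p)
(E(-2)*6)*C(3) = (√(4 - 2)*6)*(-1 + 2*3²) = (√2*6)*(-1 + 2*9) = (6*√2)*(-1 + 18) = (6*√2)*17 = 102*√2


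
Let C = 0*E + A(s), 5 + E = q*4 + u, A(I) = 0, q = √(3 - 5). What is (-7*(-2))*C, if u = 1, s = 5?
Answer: 0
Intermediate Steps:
q = I*√2 (q = √(-2) = I*√2 ≈ 1.4142*I)
E = -4 + 4*I*√2 (E = -5 + ((I*√2)*4 + 1) = -5 + (4*I*√2 + 1) = -5 + (1 + 4*I*√2) = -4 + 4*I*√2 ≈ -4.0 + 5.6569*I)
C = 0 (C = 0*(-4 + 4*I*√2) + 0 = 0 + 0 = 0)
(-7*(-2))*C = -7*(-2)*0 = 14*0 = 0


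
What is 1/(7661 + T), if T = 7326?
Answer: 1/14987 ≈ 6.6724e-5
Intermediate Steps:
1/(7661 + T) = 1/(7661 + 7326) = 1/14987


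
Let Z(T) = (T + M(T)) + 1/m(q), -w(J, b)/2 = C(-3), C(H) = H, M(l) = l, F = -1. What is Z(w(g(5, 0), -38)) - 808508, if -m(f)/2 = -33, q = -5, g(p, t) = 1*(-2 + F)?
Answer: -53360735/66 ≈ -8.0850e+5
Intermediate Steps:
g(p, t) = -3 (g(p, t) = 1*(-2 - 1) = 1*(-3) = -3)
m(f) = 66 (m(f) = -2*(-33) = 66)
w(J, b) = 6 (w(J, b) = -2*(-3) = 6)
Z(T) = 1/66 + 2*T (Z(T) = (T + T) + 1/66 = 2*T + 1/66 = 1/66 + 2*T)
Z(w(g(5, 0), -38)) - 808508 = (1/66 + 2*6) - 808508 = (1/66 + 12) - 808508 = 793/66 - 808508 = -53360735/66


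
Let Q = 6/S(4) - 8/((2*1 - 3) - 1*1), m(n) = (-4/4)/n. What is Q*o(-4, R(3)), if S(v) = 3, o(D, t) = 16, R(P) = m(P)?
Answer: 96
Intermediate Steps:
m(n) = -1/n (m(n) = (-4*¼)/n = -1/n)
R(P) = -1/P
Q = 6 (Q = 6/3 - 8/((2*1 - 3) - 1*1) = 6*(⅓) - 8/((2 - 3) - 1) = 2 - 8/(-1 - 1) = 2 - 8/(-2) = 2 - 8*(-½) = 2 + 4 = 6)
Q*o(-4, R(3)) = 6*16 = 96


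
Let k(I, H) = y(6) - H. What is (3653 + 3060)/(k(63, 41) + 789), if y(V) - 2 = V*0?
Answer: 6713/750 ≈ 8.9507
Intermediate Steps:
y(V) = 2 (y(V) = 2 + V*0 = 2 + 0 = 2)
k(I, H) = 2 - H
(3653 + 3060)/(k(63, 41) + 789) = (3653 + 3060)/((2 - 1*41) + 789) = 6713/((2 - 41) + 789) = 6713/(-39 + 789) = 6713/750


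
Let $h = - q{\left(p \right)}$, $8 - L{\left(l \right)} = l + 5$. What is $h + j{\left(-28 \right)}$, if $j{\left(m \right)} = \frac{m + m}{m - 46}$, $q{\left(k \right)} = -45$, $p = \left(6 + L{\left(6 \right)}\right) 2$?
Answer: $\frac{1693}{37} \approx 45.757$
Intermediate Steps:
$L{\left(l \right)} = 3 - l$ ($L{\left(l \right)} = 8 - \left(l + 5\right) = 8 - \left(5 + l\right) = 3 - l$)
$p = 6$ ($p = \left(6 + \left(3 - 6\right)\right) 2 = \left(6 - 3\right) 2 = 3 \cdot 2 = 6$)
$j{\left(m \right)} = \frac{2 m}{-46 + m}$
$h = 45$ ($h = \left(-1\right) \left(-45\right) = 45$)
$h + j{\left(-28 \right)} = 45 + 2 \left(-28\right) \frac{1}{-46 - 28} = 45 + 2 \left(-28\right) \frac{1}{-74} = 45 + 2 \left(-28\right) \left(- \frac{1}{74}\right) = 45 + \frac{28}{37} = \frac{1693}{37}$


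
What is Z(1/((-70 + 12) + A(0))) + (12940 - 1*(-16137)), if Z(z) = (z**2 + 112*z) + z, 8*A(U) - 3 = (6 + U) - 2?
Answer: 6072289309/208849 ≈ 29075.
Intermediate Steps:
A(U) = 7/8 + U/8 (A(U) = 3/8 + ((6 + U) - 2)/8 = 3/8 + (4 + U)/8 = 3/8 + (1/2 + U/8) = 7/8 + U/8)
Z(z) = z**2 + 113*z
Z(1/((-70 + 12) + A(0))) + (12940 - 1*(-16137)) = (113 + 1/((-70 + 12) + (7/8 + (1/8)*0)))/((-70 + 12) + (7/8 + (1/8)*0)) + (12940 - 1*(-16137)) = (113 + 1/(-58 + (7/8 + 0)))/(-58 + (7/8 + 0)) + (12940 + 16137) = (113 + 1/(-58 + 7/8))/(-58 + 7/8) + 29077 = (113 + 1/(-457/8))/(-457/8) + 29077 = -8*(113 - 8/457)/457 + 29077 = -8/457*51633/457 + 29077 = -413064/208849 + 29077 = 6072289309/208849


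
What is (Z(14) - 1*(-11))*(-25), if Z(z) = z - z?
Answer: -275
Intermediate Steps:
Z(z) = 0
(Z(14) - 1*(-11))*(-25) = (0 - 1*(-11))*(-25) = (0 + 11)*(-25) = 11*(-25) = -275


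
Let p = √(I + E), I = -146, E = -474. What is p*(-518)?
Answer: -1036*I*√155 ≈ -12898.0*I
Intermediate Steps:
p = 2*I*√155 (p = √(-146 - 474) = √(-620) = 2*I*√155 ≈ 24.9*I)
p*(-518) = (2*I*√155)*(-518) = -1036*I*√155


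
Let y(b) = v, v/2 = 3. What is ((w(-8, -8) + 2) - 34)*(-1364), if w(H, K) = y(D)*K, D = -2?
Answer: 109120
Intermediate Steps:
v = 6 (v = 2*3 = 6)
y(b) = 6
w(H, K) = 6*K
((w(-8, -8) + 2) - 34)*(-1364) = ((6*(-8) + 2) - 34)*(-1364) = ((-48 + 2) - 34)*(-1364) = (-46 - 34)*(-1364) = -80*(-1364) = 109120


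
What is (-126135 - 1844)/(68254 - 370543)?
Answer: 127979/302289 ≈ 0.42337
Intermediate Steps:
(-126135 - 1844)/(68254 - 370543) = -127979/(-302289) = -127979*(-1/302289) = 127979/302289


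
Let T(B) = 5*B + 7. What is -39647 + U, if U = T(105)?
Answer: -39115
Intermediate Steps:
T(B) = 7 + 5*B
U = 532 (U = 7 + 5*105 = 7 + 525 = 532)
-39647 + U = -39647 + 532 = -39115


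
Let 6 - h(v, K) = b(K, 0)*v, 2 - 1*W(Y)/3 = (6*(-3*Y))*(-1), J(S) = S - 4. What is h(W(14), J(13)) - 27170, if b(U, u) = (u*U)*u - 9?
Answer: -33914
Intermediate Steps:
b(U, u) = -9 + U*u² (b(U, u) = (U*u)*u - 9 = U*u² - 9 = -9 + U*u²)
J(S) = -4 + S
W(Y) = 6 - 54*Y (W(Y) = 6 - 3*6*(-3*Y)*(-1) = 6 - 3*(-18*Y)*(-1) = 6 - 54*Y)
h(v, K) = 6 + 9*v (h(v, K) = 6 - (-9 + K*0²)*v = 6 - (-9 + K*0)*v = 6 - (-9 + 0)*v = 6 - (-9)*v = 6 + 9*v)
h(W(14), J(13)) - 27170 = (6 + 9*(6 - 54*14)) - 27170 = (6 + 9*(6 - 756)) - 27170 = (6 + 9*(-750)) - 27170 = (6 - 6750) - 27170 = -6744 - 27170 = -33914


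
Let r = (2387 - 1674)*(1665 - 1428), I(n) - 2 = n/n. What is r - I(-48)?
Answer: 168978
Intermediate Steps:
I(n) = 3 (I(n) = 2 + n/n = 2 + 1 = 3)
r = 168981 (r = 713*237 = 168981)
r - I(-48) = 168981 - 1*3 = 168981 - 3 = 168978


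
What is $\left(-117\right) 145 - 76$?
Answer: $-17041$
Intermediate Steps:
$\left(-117\right) 145 - 76 = -16965 - 76 = -17041$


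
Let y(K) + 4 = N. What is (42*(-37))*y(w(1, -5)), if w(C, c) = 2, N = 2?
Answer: 3108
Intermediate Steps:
y(K) = -2 (y(K) = -4 + 2 = -2)
(42*(-37))*y(w(1, -5)) = (42*(-37))*(-2) = -1554*(-2) = 3108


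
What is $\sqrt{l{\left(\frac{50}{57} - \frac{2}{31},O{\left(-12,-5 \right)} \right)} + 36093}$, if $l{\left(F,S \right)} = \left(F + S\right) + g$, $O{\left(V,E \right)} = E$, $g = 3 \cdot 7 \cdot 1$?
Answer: $\frac{\sqrt{112745270913}}{1767} \approx 190.03$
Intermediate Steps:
$g = 21$ ($g = 21 \cdot 1 = 21$)
$l{\left(F,S \right)} = 21 + F + S$ ($l{\left(F,S \right)} = \left(F + S\right) + 21 = 21 + F + S$)
$\sqrt{l{\left(\frac{50}{57} - \frac{2}{31},O{\left(-12,-5 \right)} \right)} + 36093} = \sqrt{\left(21 + \left(\frac{50}{57} - \frac{2}{31}\right) - 5\right) + 36093} = \sqrt{\left(21 + \frac{1436}{1767} - 5\right) + 36093} = \sqrt{\frac{29708}{1767} + 36093} = \sqrt{\frac{63806039}{1767}} = \frac{\sqrt{112745270913}}{1767}$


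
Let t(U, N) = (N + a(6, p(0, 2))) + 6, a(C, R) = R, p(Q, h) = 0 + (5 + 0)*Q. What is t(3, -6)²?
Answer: 0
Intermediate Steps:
p(Q, h) = 5*Q (p(Q, h) = 0 + 5*Q = 5*Q)
t(U, N) = 6 + N (t(U, N) = (N + 5*0) + 6 = (N + 0) + 6 = N + 6 = 6 + N)
t(3, -6)² = (6 - 6)² = 0² = 0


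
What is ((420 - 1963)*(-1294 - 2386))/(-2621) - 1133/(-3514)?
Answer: -19950365767/9210194 ≈ -2166.1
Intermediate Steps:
((420 - 1963)*(-1294 - 2386))/(-2621) - 1133/(-3514) = -1543*(-3680)*(-1/2621) - 1133*(-1/3514) = 5678240*(-1/2621) + 1133/3514 = -5678240/2621 + 1133/3514 = -19950365767/9210194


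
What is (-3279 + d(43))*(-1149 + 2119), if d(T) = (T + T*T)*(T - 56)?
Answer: -27038750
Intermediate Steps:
d(T) = (-56 + T)*(T + T²) (d(T) = (T + T²)*(-56 + T) = (-56 + T)*(T + T²))
(-3279 + d(43))*(-1149 + 2119) = (-3279 + 43*(-56 + 43² - 55*43))*(-1149 + 2119) = (-3279 + 43*(-56 + 1849 - 2365))*970 = (-3279 + 43*(-572))*970 = (-3279 - 24596)*970 = -27875*970 = -27038750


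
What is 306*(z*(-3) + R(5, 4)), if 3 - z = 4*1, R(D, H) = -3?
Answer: 0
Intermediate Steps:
z = -1 (z = 3 - 4 = -1)
306*(z*(-3) + R(5, 4)) = 306*(-1*(-3) - 3) = 306*(3 - 3) = 306*0 = 0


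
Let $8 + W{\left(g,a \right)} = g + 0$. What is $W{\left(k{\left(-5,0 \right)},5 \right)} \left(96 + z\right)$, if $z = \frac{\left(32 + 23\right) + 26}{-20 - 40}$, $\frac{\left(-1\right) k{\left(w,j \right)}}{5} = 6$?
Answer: $- \frac{35967}{10} \approx -3596.7$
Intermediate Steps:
$k{\left(w,j \right)} = -30$ ($k{\left(w,j \right)} = \left(-5\right) 6 = -30$)
$W{\left(g,a \right)} = -8 + g$ ($W{\left(g,a \right)} = -8 + \left(g + 0\right) = -8 + g$)
$z = - \frac{27}{20}$ ($z = \frac{55 + 26}{-60} = 81 \left(- \frac{1}{60}\right) = - \frac{27}{20} \approx -1.35$)
$W{\left(k{\left(-5,0 \right)},5 \right)} \left(96 + z\right) = \left(-8 - 30\right) \left(96 - \frac{27}{20}\right) = \left(-38\right) \frac{1893}{20} = - \frac{35967}{10}$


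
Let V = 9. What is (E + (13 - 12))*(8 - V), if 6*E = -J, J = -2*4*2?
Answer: -11/3 ≈ -3.6667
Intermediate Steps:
J = -16 (J = -8*2 = -16)
E = 8/3 (E = (-1*(-16))/6 = (⅙)*16 = 8/3 ≈ 2.6667)
(E + (13 - 12))*(8 - V) = (8/3 + (13 - 12))*(8 - 1*9) = (8/3 + 1)*(8 - 9) = (11/3)*(-1) = -11/3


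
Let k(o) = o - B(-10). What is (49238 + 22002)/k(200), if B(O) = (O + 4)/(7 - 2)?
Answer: 178100/503 ≈ 354.08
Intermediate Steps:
B(O) = ⅘ + O/5 (B(O) = (4 + O)/5 = (4 + O)*(⅕) = ⅘ + O/5)
k(o) = 6/5 + o (k(o) = o - (⅘ + (⅕)*(-10)) = o - (⅘ - 2) = o - 1*(-6/5) = o + 6/5 = 6/5 + o)
(49238 + 22002)/k(200) = (49238 + 22002)/(6/5 + 200) = 71240/(1006/5) = 71240*(5/1006) = 178100/503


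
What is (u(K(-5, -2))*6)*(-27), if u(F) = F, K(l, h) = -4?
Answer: 648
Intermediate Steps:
(u(K(-5, -2))*6)*(-27) = -4*6*(-27) = -24*(-27) = 648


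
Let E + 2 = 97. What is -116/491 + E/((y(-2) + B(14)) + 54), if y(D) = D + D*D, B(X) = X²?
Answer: 17413/123732 ≈ 0.14073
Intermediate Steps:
E = 95 (E = -2 + 97 = 95)
y(D) = D + D²
-116/491 + E/((y(-2) + B(14)) + 54) = -116/491 + 95/((-2*(1 - 2) + 14²) + 54) = -116*1/491 + 95/((-2*(-1) + 196) + 54) = -116/491 + 95/((2 + 196) + 54) = -116/491 + 95/(198 + 54) = -116/491 + 95/252 = 17413/123732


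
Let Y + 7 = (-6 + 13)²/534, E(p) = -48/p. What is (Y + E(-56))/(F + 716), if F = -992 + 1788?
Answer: -22619/5651856 ≈ -0.0040020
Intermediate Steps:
F = 796
Y = -3689/534 (Y = -7 + (-6 + 13)²/534 = -7 + 7²*(1/534) = -7 + 49*(1/534) = -7 + 49/534 = -3689/534 ≈ -6.9082)
(Y + E(-56))/(F + 716) = (-3689/534 - 48/(-56))/(796 + 716) = (-3689/534 - 48*(-1/56))/1512 = (-3689/534 + 6/7)*(1/1512) = -22619/3738*1/1512 = -22619/5651856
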